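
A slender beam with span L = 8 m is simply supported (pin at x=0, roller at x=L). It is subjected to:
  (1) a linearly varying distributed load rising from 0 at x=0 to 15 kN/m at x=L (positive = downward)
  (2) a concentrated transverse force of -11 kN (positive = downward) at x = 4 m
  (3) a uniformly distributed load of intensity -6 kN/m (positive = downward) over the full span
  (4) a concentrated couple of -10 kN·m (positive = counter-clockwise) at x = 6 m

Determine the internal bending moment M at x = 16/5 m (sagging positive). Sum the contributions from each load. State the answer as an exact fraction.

M(16/5) = -348/25 kN·m

Load 1 — triangular load w₀=15 kN/m (0→w₀ over full span):
  M_1 = w₀Lx/6 - w₀x³/(6L) = 15·8·(16/5)/6 - 15·(16/5)³/(6·8) = 1344/25 kN·m
Load 2 — point force P=-11 kN at a=4 m (b=L-a=4):
  M_2 = Pbx/L  [x≤a] = (-11)·4·(16/5)/8 = -88/5 kN·m
Load 3 — uniform load w=-6 kN/m over full span:
  M_3 = wx(L-x)/2 = (-6)·(16/5)·(8-(16/5))/2 = -1152/25 kN·m
Load 4 — applied couple M₀=-10 kN·m at a=6 m (b=L-a=2):
  M_4 = M₀x/L  [x≤a] = (-10)·(16/5)/8 = -4 kN·m
Superposition: M = Σ M_i = -348/25 kN·m ≈ -13.920000 kN·m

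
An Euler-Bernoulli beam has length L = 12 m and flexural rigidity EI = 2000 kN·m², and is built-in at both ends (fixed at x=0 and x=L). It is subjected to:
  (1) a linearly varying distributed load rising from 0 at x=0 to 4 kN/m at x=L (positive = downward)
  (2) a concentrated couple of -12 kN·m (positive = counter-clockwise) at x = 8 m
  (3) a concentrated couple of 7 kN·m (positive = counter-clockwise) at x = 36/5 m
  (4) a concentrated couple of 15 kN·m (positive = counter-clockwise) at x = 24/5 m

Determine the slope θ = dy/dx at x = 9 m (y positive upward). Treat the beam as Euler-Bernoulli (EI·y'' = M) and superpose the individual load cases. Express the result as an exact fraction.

θ(9) = 3327/400000 rad

Load 1 — triangular load w₀=4 kN/m (0→w₀ over full span):
  θ_1 = -w₀(2x(L-x)(L-2x)(x+2L)+x²(L-x)²)/(120LEI) = -4·(2·9·(12-9)·(12-2·9)·(9+2·12)+9²·(12-9)²)/(120·12·2000) = 1107/80000 rad
Load 2 — applied couple M₀=-12 kN·m at a=8 m (b=L-a=4):
  θ_2 = (R_Ax²/2 - M_Ax - M₀(x-a))/EI  [x>a] with R_A=-4/3, M_A=-4 = ((-4/3)·9²/2 - (-4)·9 - (-12)·(9-8))/2000 = -3/1000 rad
Load 3 — applied couple M₀=7 kN·m at a=36/5 m (b=L-a=24/5):
  θ_3 = (R_Ax²/2 - M_Ax - M₀(x-a))/EI  [x>a] with R_A=21/25, M_A=56/25 = ((21/25)·9²/2 - (56/25)·9 - 7·(9-(36/5)))/2000 = 63/100000 rad
Load 4 — applied couple M₀=15 kN·m at a=24/5 m (b=L-a=36/5):
  θ_4 = (R_Ax²/2 - M_Ax - M₀(x-a))/EI  [x>a] with R_A=9/5, M_A=9/5 = ((9/5)·9²/2 - (9/5)·9 - 15·(9-(24/5)))/2000 = -63/20000 rad
Superposition: θ = Σ θ_i = 3327/400000 rad ≈ 0.008318 rad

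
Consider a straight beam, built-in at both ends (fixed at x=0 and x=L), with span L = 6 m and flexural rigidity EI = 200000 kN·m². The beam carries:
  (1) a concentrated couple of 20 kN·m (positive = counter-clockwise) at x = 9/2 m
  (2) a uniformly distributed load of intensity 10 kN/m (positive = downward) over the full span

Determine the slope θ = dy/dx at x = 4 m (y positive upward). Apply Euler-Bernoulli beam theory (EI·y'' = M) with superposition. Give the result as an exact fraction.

θ(4) = 11/120000 rad

Load 1 — applied couple M₀=20 kN·m at a=9/2 m (b=L-a=3/2):
  θ_1 = (R_Ax²/2 - M_Ax)/EI  [x≤a] with R_A=15/4, M_A=25/4 = ((15/4)·4²/2 - (25/4)·4)/200000 = 1/40000 rad
Load 2 — uniform load w=10 kN/m over full span:
  θ_2 = -wx(L-x)(L-2x)/(12EI) = -10·4·(6-4)·(6-2·4)/(12·200000) = 1/15000 rad
Superposition: θ = Σ θ_i = 11/120000 rad ≈ 0.000092 rad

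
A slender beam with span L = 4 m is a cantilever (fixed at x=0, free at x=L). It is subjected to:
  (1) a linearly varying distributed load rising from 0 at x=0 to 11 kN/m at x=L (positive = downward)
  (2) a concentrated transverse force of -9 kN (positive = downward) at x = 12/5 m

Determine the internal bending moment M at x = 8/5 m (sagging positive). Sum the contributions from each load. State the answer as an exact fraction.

Load 1 — triangular load w₀=11 kN/m (0→w₀ over full span):
  M_1 = w₀Lx/2 - w₀L²/3 - w₀x³/(6L) = 11·4·(8/5)/2 - 11·4²/3 - 11·(8/5)³/(6·4) = -3168/125 kN·m
Load 2 — point force P=-9 kN at a=12/5 m (b=L-a=8/5):
  M_2 = -P(a-x)  [x≤a] = -(-9)·((12/5)-(8/5)) = 36/5 kN·m
Superposition: M = Σ M_i = -2268/125 kN·m ≈ -18.144000 kN·m

M(8/5) = -2268/125 kN·m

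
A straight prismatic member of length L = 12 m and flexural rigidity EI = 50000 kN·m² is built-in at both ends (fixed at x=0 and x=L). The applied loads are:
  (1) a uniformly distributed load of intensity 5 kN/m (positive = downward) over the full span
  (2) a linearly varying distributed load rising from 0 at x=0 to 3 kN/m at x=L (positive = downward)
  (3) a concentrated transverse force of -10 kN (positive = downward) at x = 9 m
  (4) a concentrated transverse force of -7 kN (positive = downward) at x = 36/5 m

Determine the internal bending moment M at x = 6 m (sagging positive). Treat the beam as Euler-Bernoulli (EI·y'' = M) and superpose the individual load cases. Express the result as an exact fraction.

Load 1 — uniform load w=5 kN/m over full span:
  M_1 = wLx/2 - wL²/12 - wx²/2 = 5·12·6/2 - 5·12²/12 - 5·6²/2 = 30 kN·m
Load 2 — triangular load w₀=3 kN/m (0→w₀ over full span):
  M_2 = 3w₀Lx/20 - w₀L²/30 - w₀x³/(6L) = 3·3·12·6/20 - 3·12²/30 - 3·6³/(6·12) = 9 kN·m
Load 3 — point force P=-10 kN at a=9 m (b=L-a=3):
  M_3 = Pb²(3a+b)x/L³ - Pab²/L²  [x≤a] = (-10)·3²·(3·9+3)·6/12³ - (-10)·9·3²/12² = -15/4 kN·m
Load 4 — point force P=-7 kN at a=36/5 m (b=L-a=24/5):
  M_4 = Pb²(3a+b)x/L³ - Pab²/L²  [x≤a] = (-7)·(24/5)²·(3·(36/5)+(24/5))·6/12³ - (-7)·(36/5)·(24/5)²/12² = -168/25 kN·m
Superposition: M = Σ M_i = 2853/100 kN·m ≈ 28.530000 kN·m

M(6) = 2853/100 kN·m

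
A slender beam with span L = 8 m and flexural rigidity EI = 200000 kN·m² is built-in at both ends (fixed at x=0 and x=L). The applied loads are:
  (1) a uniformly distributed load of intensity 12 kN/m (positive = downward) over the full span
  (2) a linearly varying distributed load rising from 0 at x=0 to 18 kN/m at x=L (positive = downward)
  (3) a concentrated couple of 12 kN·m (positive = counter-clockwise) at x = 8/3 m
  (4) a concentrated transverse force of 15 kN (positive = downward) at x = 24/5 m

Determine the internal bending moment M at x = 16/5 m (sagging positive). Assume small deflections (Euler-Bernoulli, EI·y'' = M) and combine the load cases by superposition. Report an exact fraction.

Load 1 — uniform load w=12 kN/m over full span:
  M_1 = wLx/2 - wL²/12 - wx²/2 = 12·8·(16/5)/2 - 12·8²/12 - 12·(16/5)²/2 = 704/25 kN·m
Load 2 — triangular load w₀=18 kN/m (0→w₀ over full span):
  M_2 = 3w₀Lx/20 - w₀L²/30 - w₀x³/(6L) = 3·18·8·(16/5)/20 - 18·8²/30 - 18·(16/5)³/(6·8) = 2304/125 kN·m
Load 3 — applied couple M₀=12 kN·m at a=8/3 m (b=L-a=16/3):
  M_3 = R_Ax - M_A - M₀  [x>a] with R_A=2, M_A=0 = 2·(16/5) - 0 - 12 = -28/5 kN·m
Load 4 — point force P=15 kN at a=24/5 m (b=L-a=16/5):
  M_4 = Pb²(3a+b)x/L³ - Pab²/L²  [x≤a] = 15·(16/5)²·(3·(24/5)+(16/5))·(16/5)/8³ - 15·(24/5)·(16/5)²/8² = 672/125 kN·m
Superposition: M = Σ M_i = 5796/125 kN·m ≈ 46.368000 kN·m

M(16/5) = 5796/125 kN·m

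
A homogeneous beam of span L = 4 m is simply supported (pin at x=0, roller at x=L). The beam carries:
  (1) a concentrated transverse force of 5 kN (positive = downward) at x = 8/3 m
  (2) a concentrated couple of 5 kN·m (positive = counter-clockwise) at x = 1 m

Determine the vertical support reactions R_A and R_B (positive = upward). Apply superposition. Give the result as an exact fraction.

R_A = 35/12 kN, R_B = 25/12 kN

Load 1 — point force P=5 kN at a=8/3 m (b=L-a=4/3):
  R_A = Pb/L = 5·(4/3)/4 = 5/3 kN
  R_B = Pa/L = 5·(8/3)/4 = 10/3 kN
Load 2 — applied couple M₀=5 kN·m at a=1 m (b=L-a=3):
  R_A = M₀/L = 5/4 kN
  R_B = -M₀/L = -5/4 kN
Superposition: R_A = 35/12 kN, R_B = 25/12 kN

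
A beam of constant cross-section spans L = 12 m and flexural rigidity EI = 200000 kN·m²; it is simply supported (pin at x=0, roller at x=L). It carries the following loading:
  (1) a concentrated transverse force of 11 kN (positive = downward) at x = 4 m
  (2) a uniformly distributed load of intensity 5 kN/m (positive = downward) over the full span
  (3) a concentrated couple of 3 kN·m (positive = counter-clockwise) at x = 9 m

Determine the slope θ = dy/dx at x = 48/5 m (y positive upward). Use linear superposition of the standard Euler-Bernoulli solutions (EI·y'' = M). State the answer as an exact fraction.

θ(48/5) = 643729/360000000 rad

Load 1 — point force P=11 kN at a=4 m (b=L-a=8):
  θ_1 = -Pa(2L²-6Lx+3x²+a²)/(6LEI)  [x>a] = -11·4·(2·12²-6·12·(48/5)+3·(48/5)²+4²)/(6·12·200000) = 1903/5625000 rad
Load 2 — uniform load w=5 kN/m over full span:
  θ_2 = -w(L³-6Lx²+4x³)/(24EI) = -5·(12³-6·12·(48/5)²+4·(48/5)³)/(24·200000) = 891/625000 rad
Load 3 — applied couple M₀=3 kN·m at a=9 m (b=L-a=3):
  θ_3 = (M₀x²/(2L)-M₀(x-a)+C₁)/EI  [x>a] with C₁=M₀(3b²-L²)/(6L)=-39/8 = (3·(48/5)²/(2·12)-3·((48/5)-9)+(-39/8))/200000 = 969/40000000 rad
Superposition: θ = Σ θ_i = 643729/360000000 rad ≈ 0.001788 rad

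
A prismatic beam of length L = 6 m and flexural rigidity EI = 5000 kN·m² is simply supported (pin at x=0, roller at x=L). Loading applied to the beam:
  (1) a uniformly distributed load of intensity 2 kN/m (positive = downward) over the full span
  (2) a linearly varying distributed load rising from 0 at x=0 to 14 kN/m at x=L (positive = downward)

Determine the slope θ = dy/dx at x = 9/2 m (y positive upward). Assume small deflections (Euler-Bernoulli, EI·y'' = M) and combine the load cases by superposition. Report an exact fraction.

Load 1 — uniform load w=2 kN/m over full span:
  θ_1 = -w(L³-6Lx²+4x³)/(24EI) = -2·(6³-6·6·(9/2)²+4·(9/2)³)/(24·5000) = 99/40000 rad
Load 2 — triangular load w₀=14 kN/m (0→w₀ over full span):
  θ_2 = -w₀(7L⁴-30L²x²+15x⁴)/(360LEI) = -14·(7·6⁴-30·6²·(9/2)²+15·(9/2)⁴)/(360·6·5000) = 27573/3200000 rad
Superposition: θ = Σ θ_i = 35493/3200000 rad ≈ 0.011092 rad

θ(9/2) = 35493/3200000 rad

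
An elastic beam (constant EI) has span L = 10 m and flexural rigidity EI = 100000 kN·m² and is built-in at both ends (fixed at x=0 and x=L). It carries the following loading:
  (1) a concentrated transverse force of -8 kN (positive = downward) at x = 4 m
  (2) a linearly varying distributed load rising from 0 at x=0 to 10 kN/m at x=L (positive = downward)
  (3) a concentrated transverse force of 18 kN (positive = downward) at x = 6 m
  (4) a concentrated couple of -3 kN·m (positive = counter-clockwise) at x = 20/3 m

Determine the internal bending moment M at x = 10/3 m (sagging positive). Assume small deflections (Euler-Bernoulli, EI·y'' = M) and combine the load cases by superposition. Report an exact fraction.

M(10/3) = 16687/2025 kN·m

Load 1 — point force P=-8 kN at a=4 m (b=L-a=6):
  M_1 = Pb²(3a+b)x/L³ - Pab²/L²  [x≤a] = (-8)·6²·(3·4+6)·(10/3)/10³ - (-8)·4·6²/10² = -144/25 kN·m
Load 2 — triangular load w₀=10 kN/m (0→w₀ over full span):
  M_2 = 3w₀Lx/20 - w₀L²/30 - w₀x³/(6L) = 3·10·10·(10/3)/20 - 10·10²/30 - 10·(10/3)³/(6·10) = 850/81 kN·m
Load 3 — point force P=18 kN at a=6 m (b=L-a=4):
  M_3 = Pb²(3a+b)x/L³ - Pab²/L²  [x≤a] = 18·4²·(3·6+4)·(10/3)/10³ - 18·6·4²/10² = 96/25 kN·m
Load 4 — applied couple M₀=-3 kN·m at a=20/3 m (b=L-a=10/3):
  M_4 = R_Ax - M_A  [x≤a] with R_A=-2/5, M_A=-1 = (-2/5)·(10/3) - (-1) = -1/3 kN·m
Superposition: M = Σ M_i = 16687/2025 kN·m ≈ 8.240494 kN·m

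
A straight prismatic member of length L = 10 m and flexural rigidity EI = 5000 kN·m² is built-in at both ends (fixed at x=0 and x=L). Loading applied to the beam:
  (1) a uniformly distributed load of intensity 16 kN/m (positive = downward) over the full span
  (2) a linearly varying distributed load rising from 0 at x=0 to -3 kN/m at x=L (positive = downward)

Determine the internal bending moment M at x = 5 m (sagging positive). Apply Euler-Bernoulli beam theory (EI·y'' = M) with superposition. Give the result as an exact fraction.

M(5) = 725/12 kN·m

Load 1 — uniform load w=16 kN/m over full span:
  M_1 = wLx/2 - wL²/12 - wx²/2 = 16·10·5/2 - 16·10²/12 - 16·5²/2 = 200/3 kN·m
Load 2 — triangular load w₀=-3 kN/m (0→w₀ over full span):
  M_2 = 3w₀Lx/20 - w₀L²/30 - w₀x³/(6L) = 3·(-3)·10·5/20 - (-3)·10²/30 - (-3)·5³/(6·10) = -25/4 kN·m
Superposition: M = Σ M_i = 725/12 kN·m ≈ 60.416667 kN·m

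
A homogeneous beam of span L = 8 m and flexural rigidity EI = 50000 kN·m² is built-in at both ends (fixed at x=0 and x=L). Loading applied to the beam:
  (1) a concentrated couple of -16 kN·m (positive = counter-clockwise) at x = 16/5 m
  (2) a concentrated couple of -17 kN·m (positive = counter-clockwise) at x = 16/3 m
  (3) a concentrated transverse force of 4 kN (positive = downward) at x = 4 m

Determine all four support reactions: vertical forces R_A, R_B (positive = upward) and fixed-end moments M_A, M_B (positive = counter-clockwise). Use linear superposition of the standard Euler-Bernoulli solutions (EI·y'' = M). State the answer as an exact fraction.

R_A = -557/150 kN, M_A = -269/75 kN·m, R_B = 1157/150 kN, M_B = -228/25 kN·m

Load 1 — applied couple M₀=-16 kN·m at a=16/5 m (b=L-a=24/5):
  R_A = 6M₀ab/L³ = 6·(-16)·(16/5)·(24/5)/8³ = -72/25 kN
  M_A = M₀b(2a-b)/L² = (-16)·(24/5)·(2·(16/5)-(24/5))/8² = -48/25 kN·m
  R_B = -6M₀ab/L³ = -6·(-16)·(16/5)·(24/5)/8³ = 72/25 kN
  M_B = M₀a(2b-a)/L² = (-16)·(16/5)·(2·(24/5)-(16/5))/8² = -128/25 kN·m
Load 2 — applied couple M₀=-17 kN·m at a=16/3 m (b=L-a=8/3):
  R_A = 6M₀ab/L³ = 6·(-17)·(16/3)·(8/3)/8³ = -17/6 kN
  M_A = M₀b(2a-b)/L² = (-17)·(8/3)·(2·(16/3)-(8/3))/8² = -17/3 kN·m
  R_B = -6M₀ab/L³ = -6·(-17)·(16/3)·(8/3)/8³ = 17/6 kN
  M_B = M₀a(2b-a)/L² = (-17)·(16/3)·(2·(8/3)-(16/3))/8² = 0 kN·m
Load 3 — point force P=4 kN at a=4 m (b=L-a=4):
  R_A = Pb²(3a+b)/L³ = 4·4²·(3·4+4)/8³ = 2 kN
  M_A = Pab²/L² = 4·4·4²/8² = 4 kN·m
  R_B = Pa²(a+3b)/L³ = 4·4²·(4+3·4)/8³ = 2 kN
  M_B = -Pa²b/L² = -4·4²·4/8² = -4 kN·m
Superposition: R_A = -557/150 kN, M_A = -269/75 kN·m, R_B = 1157/150 kN, M_B = -228/25 kN·m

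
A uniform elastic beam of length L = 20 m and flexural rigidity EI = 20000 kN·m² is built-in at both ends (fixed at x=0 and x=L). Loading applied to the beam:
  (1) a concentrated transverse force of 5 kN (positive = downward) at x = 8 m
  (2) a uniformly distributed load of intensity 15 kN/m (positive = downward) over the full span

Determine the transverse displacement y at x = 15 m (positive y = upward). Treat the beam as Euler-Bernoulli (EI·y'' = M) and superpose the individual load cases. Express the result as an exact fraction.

Load 1 — point force P=5 kN at a=8 m (b=L-a=12):
  y_1 = -Pa²(L-x)²(3bL-(3b+a)(L-x))/(6L³EI)  [x>a] = -5·8²·(20-15)²·(3·12·20-(3·12+8)·(20-15))/(6·20³·20000) = -1/240 m
Load 2 — uniform load w=15 kN/m over full span:
  y_2 = -wx²(L-x)²/(24EI) = -15·15²·(20-15)²/(24·20000) = -45/256 m
Superposition: y = Σ y_i = -691/3840 m ≈ -0.179948 m

y(15) = -691/3840 m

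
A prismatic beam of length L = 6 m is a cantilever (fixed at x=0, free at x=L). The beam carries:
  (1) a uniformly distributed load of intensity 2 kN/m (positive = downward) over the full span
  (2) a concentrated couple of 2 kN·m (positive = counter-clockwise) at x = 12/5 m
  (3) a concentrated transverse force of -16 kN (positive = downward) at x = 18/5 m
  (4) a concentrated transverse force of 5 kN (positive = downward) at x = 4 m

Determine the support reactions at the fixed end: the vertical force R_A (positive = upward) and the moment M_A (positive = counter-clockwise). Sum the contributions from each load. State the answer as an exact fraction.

Load 1 — uniform load w=2 kN/m over full span:
  R_A = wL = 2·6 = 12 kN
  M_A = wL²/2 = 2·6²/2 = 36 kN·m
Load 2 — applied couple M₀=2 kN·m at a=12/5 m (b=L-a=18/5):
  R_A = 0 kN
  M_A = -M₀ = -2 kN·m
Load 3 — point force P=-16 kN at a=18/5 m (b=L-a=12/5):
  R_A = P = (-16) = -16 kN
  M_A = Pa = (-16)·(18/5) = -288/5 kN·m
Load 4 — point force P=5 kN at a=4 m (b=L-a=2):
  R_A = P = 5 kN
  M_A = Pa = 5·4 = 20 kN·m
Superposition: R_A = 1 kN, M_A = -18/5 kN·m

R_A = 1 kN, M_A = -18/5 kN·m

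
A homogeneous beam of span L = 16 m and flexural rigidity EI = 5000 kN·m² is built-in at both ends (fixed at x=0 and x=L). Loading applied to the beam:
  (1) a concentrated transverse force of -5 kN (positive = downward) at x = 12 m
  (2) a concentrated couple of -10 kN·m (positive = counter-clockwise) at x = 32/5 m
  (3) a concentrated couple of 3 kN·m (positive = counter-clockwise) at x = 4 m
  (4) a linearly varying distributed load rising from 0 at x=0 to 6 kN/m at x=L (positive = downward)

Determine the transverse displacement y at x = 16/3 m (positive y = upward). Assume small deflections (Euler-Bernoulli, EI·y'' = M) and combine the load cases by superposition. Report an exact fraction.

Load 1 — point force P=-5 kN at a=12 m (b=L-a=4):
  y_1 = -Pb²x²(3aL-(3a+b)x)/(6L³EI)  [x≤a] = -(-5)·4²·(16/3)²·(3·12·16-(3·12+4)·(16/3))/(6·16³·5000) = 68/10125 m
Load 2 — applied couple M₀=-10 kN·m at a=32/5 m (b=L-a=48/5):
  y_2 = (R_Ax³/6 - M_Ax²/2)/EI  [x≤a] with R_A=-9/10, M_A=-6/5 = ((-9/10)·(16/3)³/6 - (-6/5)·(16/3)²/2)/5000 = -32/28125 m
Load 3 — applied couple M₀=3 kN·m at a=4 m (b=L-a=12):
  y_3 = (R_Ax³/6 - M_Ax²/2 - M₀(x-a)²/2)/EI  [x>a] with R_A=27/128, M_A=-9/16 = ((27/128)·(16/3)³/6 - (-9/16)·(16/3)²/2 - 3·((16/3)-4)²/2)/5000 = 4/1875 m
Load 4 — triangular load w₀=6 kN/m (0→w₀ over full span):
  y_4 = -w₀x²(L-x)²(x+2L)/(120LEI) = -6·(16/3)²·(16-(16/3))²·((16/3)+2·16)/(120·16·5000) = -57344/759375 m
Superposition: y = Σ y_i = -51488/759375 m ≈ -0.067803 m

y(16/3) = -51488/759375 m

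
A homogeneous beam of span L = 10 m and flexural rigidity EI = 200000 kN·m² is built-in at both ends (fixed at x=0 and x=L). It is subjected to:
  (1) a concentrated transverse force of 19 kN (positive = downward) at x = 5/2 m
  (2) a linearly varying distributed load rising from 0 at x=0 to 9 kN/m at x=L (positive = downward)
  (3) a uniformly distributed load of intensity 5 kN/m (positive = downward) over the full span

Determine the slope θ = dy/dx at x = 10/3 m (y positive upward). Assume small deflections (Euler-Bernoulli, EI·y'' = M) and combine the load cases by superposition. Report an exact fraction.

θ(10/3) = -1739/5184000 rad

Load 1 — point force P=19 kN at a=5/2 m (b=L-a=15/2):
  θ_1 = Pa²(L-x)(2bL-(3b+a)(L-x))/(2L³EI)  [x>a] = 19·(5/2)²·(10-(10/3))·(2·(15/2)·10-(3·(15/2)+(5/2))·(10-(10/3)))/(2·10³·200000) = -19/576000 rad
Load 2 — triangular load w₀=9 kN/m (0→w₀ over full span):
  θ_2 = -w₀(2x(L-x)(L-2x)(x+2L)+x²(L-x)²)/(120LEI) = -9·(2·(10/3)·(10-(10/3))·(10-2·(10/3))·((10/3)+2·10)+(10/3)²·(10-(10/3))²)/(120·10·200000) = -1/6750 rad
Load 3 — uniform load w=5 kN/m over full span:
  θ_3 = -wx(L-x)(L-2x)/(12EI) = -5·(10/3)·(10-(10/3))·(10-2·(10/3))/(12·200000) = -1/6480 rad
Superposition: θ = Σ θ_i = -1739/5184000 rad ≈ -0.000335 rad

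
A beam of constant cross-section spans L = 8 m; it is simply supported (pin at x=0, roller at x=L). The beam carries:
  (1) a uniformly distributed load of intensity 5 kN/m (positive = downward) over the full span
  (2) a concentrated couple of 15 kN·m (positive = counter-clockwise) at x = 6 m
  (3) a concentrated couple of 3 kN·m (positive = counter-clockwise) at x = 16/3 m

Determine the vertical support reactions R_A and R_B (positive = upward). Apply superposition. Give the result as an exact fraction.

Load 1 — uniform load w=5 kN/m over full span:
  R_A = wL/2 = 5·8/2 = 20 kN
  R_B = wL/2 = 5·8/2 = 20 kN
Load 2 — applied couple M₀=15 kN·m at a=6 m (b=L-a=2):
  R_A = M₀/L = 15/8 kN
  R_B = -M₀/L = -15/8 kN
Load 3 — applied couple M₀=3 kN·m at a=16/3 m (b=L-a=8/3):
  R_A = M₀/L = 3/8 kN
  R_B = -M₀/L = -3/8 kN
Superposition: R_A = 89/4 kN, R_B = 71/4 kN

R_A = 89/4 kN, R_B = 71/4 kN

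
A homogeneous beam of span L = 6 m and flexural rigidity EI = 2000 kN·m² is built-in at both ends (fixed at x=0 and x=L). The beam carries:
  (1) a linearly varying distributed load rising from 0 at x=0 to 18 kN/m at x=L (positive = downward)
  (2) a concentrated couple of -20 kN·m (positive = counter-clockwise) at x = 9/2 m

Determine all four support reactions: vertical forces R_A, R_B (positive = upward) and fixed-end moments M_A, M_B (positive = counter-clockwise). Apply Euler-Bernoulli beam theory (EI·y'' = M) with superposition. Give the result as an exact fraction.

Load 1 — triangular load w₀=18 kN/m (0→w₀ over full span):
  R_A = 3w₀L/20 = 3·18·6/20 = 81/5 kN
  M_A = w₀L²/30 = 18·6²/30 = 108/5 kN·m
  R_B = 7w₀L/20 = 7·18·6/20 = 189/5 kN
  M_B = -w₀L²/20 = -18·6²/20 = -162/5 kN·m
Load 2 — applied couple M₀=-20 kN·m at a=9/2 m (b=L-a=3/2):
  R_A = 6M₀ab/L³ = 6·(-20)·(9/2)·(3/2)/6³ = -15/4 kN
  M_A = M₀b(2a-b)/L² = (-20)·(3/2)·(2·(9/2)-(3/2))/6² = -25/4 kN·m
  R_B = -6M₀ab/L³ = -6·(-20)·(9/2)·(3/2)/6³ = 15/4 kN
  M_B = M₀a(2b-a)/L² = (-20)·(9/2)·(2·(3/2)-(9/2))/6² = 15/4 kN·m
Superposition: R_A = 249/20 kN, M_A = 307/20 kN·m, R_B = 831/20 kN, M_B = -573/20 kN·m

R_A = 249/20 kN, M_A = 307/20 kN·m, R_B = 831/20 kN, M_B = -573/20 kN·m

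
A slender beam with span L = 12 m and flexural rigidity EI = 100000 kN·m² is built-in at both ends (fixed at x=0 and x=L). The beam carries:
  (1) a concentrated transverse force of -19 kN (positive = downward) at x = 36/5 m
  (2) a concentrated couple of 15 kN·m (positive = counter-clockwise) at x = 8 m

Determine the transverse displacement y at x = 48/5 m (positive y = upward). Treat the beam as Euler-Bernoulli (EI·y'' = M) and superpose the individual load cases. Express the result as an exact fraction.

y(48/5) = 30444/48828125 m

Load 1 — point force P=-19 kN at a=36/5 m (b=L-a=24/5):
  y_1 = -Pa²(L-x)²(3bL-(3b+a)(L-x))/(6L³EI)  [x>a] = -(-19)·(36/5)²·(12-(48/5))²·(3·(24/5)·12-(3·(24/5)+(36/5))·(12-(48/5)))/(6·12³·100000) = 32319/48828125 m
Load 2 — applied couple M₀=15 kN·m at a=8 m (b=L-a=4):
  y_2 = (R_Ax³/6 - M_Ax²/2 - M₀(x-a)²/2)/EI  [x>a] with R_A=5/3, M_A=5 = ((5/3)·(48/5)³/6 - 5·(48/5)²/2 - 15·((48/5)-8)²/2)/100000 = -3/78125 m
Superposition: y = Σ y_i = 30444/48828125 m ≈ 0.000623 m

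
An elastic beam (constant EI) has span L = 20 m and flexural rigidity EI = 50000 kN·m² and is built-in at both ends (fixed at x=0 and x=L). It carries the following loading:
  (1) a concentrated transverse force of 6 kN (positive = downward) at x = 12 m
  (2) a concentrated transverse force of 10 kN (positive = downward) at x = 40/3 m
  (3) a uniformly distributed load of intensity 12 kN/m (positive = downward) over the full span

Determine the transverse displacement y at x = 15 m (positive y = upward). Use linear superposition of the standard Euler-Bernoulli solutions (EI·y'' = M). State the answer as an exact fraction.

Load 1 — point force P=6 kN at a=12 m (b=L-a=8):
  y_1 = -Pa²(L-x)²(3bL-(3b+a)(L-x))/(6L³EI)  [x>a] = -6·12²·(20-15)²·(3·8·20-(3·8+12)·(20-15))/(6·20³·50000) = -27/10000 m
Load 2 — point force P=10 kN at a=40/3 m (b=L-a=20/3):
  y_2 = -Pa²(L-x)²(3bL-(3b+a)(L-x))/(6L³EI)  [x>a] = -10·(40/3)²·(20-15)²·(3·(20/3)·20-(3·(20/3)+(40/3))·(20-15))/(6·20³·50000) = -7/1620 m
Load 3 — uniform load w=12 kN/m over full span:
  y_3 = -wx²(L-x)²/(24EI) = -12·15²·(20-15)²/(24·50000) = -9/160 m
Superposition: y = Σ y_i = -102499/1620000 m ≈ -0.063271 m

y(15) = -102499/1620000 m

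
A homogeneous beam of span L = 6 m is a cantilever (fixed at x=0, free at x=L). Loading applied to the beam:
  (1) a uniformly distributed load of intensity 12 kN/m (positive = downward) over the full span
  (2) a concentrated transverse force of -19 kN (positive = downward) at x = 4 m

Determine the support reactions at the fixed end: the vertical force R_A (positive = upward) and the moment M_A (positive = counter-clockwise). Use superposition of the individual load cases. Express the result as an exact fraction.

Load 1 — uniform load w=12 kN/m over full span:
  R_A = wL = 12·6 = 72 kN
  M_A = wL²/2 = 12·6²/2 = 216 kN·m
Load 2 — point force P=-19 kN at a=4 m (b=L-a=2):
  R_A = P = (-19) = -19 kN
  M_A = Pa = (-19)·4 = -76 kN·m
Superposition: R_A = 53 kN, M_A = 140 kN·m

R_A = 53 kN, M_A = 140 kN·m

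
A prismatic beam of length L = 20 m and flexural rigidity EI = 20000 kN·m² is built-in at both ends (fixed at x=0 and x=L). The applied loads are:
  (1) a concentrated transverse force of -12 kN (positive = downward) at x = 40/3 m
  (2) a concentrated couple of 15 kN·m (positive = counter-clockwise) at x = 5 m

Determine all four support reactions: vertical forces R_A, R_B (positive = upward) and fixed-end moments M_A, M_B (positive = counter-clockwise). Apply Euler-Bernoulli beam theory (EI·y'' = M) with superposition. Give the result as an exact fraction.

R_A = -653/288 kN, M_A = -2965/144 kN·m, R_B = -2803/288 kN, M_B = 5795/144 kN·m

Load 1 — point force P=-12 kN at a=40/3 m (b=L-a=20/3):
  R_A = Pb²(3a+b)/L³ = (-12)·(20/3)²·(3·(40/3)+(20/3))/20³ = -28/9 kN
  M_A = Pab²/L² = (-12)·(40/3)·(20/3)²/20² = -160/9 kN·m
  R_B = Pa²(a+3b)/L³ = (-12)·(40/3)²·((40/3)+3·(20/3))/20³ = -80/9 kN
  M_B = -Pa²b/L² = -(-12)·(40/3)²·(20/3)/20² = 320/9 kN·m
Load 2 — applied couple M₀=15 kN·m at a=5 m (b=L-a=15):
  R_A = 6M₀ab/L³ = 6·15·5·15/20³ = 27/32 kN
  M_A = M₀b(2a-b)/L² = 15·15·(2·5-15)/20² = -45/16 kN·m
  R_B = -6M₀ab/L³ = -6·15·5·15/20³ = -27/32 kN
  M_B = M₀a(2b-a)/L² = 15·5·(2·15-5)/20² = 75/16 kN·m
Superposition: R_A = -653/288 kN, M_A = -2965/144 kN·m, R_B = -2803/288 kN, M_B = 5795/144 kN·m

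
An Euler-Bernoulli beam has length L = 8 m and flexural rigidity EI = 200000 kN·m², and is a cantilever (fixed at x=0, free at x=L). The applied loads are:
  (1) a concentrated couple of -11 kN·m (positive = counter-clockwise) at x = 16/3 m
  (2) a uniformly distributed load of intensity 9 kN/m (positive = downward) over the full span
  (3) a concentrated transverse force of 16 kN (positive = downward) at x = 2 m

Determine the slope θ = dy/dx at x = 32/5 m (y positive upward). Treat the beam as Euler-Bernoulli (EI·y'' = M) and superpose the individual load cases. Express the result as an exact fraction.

Load 1 — applied couple M₀=-11 kN·m at a=16/3 m (b=L-a=8/3):
  θ_1 = M₀a/EI  [x>a] = (-11)·(16/3)/200000 = -11/37500 rad
Load 2 — uniform load w=9 kN/m over full span:
  θ_2 = -wx(x²-3Lx+3L²)/(6EI) = -9·(32/5)·((32/5)²-3·8·(32/5)+3·8²)/(6·200000) = -1488/390625 rad
Load 3 — point force P=16 kN at a=2 m (b=L-a=6):
  θ_3 = -Pa²/(2EI)  [x>a] = -16·2²/(2·200000) = -1/6250 rad
Superposition: θ = Σ θ_i = -19981/4687500 rad ≈ -0.004263 rad

θ(32/5) = -19981/4687500 rad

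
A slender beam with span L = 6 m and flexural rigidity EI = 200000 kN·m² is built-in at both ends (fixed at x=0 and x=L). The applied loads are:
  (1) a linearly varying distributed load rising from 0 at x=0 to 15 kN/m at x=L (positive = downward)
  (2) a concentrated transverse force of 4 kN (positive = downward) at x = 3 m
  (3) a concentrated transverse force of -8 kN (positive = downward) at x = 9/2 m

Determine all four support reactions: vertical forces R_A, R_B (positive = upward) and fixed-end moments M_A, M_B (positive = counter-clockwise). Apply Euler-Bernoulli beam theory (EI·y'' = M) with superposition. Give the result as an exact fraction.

Load 1 — triangular load w₀=15 kN/m (0→w₀ over full span):
  R_A = 3w₀L/20 = 3·15·6/20 = 27/2 kN
  M_A = w₀L²/30 = 15·6²/30 = 18 kN·m
  R_B = 7w₀L/20 = 7·15·6/20 = 63/2 kN
  M_B = -w₀L²/20 = -15·6²/20 = -27 kN·m
Load 2 — point force P=4 kN at a=3 m (b=L-a=3):
  R_A = Pb²(3a+b)/L³ = 4·3²·(3·3+3)/6³ = 2 kN
  M_A = Pab²/L² = 4·3·3²/6² = 3 kN·m
  R_B = Pa²(a+3b)/L³ = 4·3²·(3+3·3)/6³ = 2 kN
  M_B = -Pa²b/L² = -4·3²·3/6² = -3 kN·m
Load 3 — point force P=-8 kN at a=9/2 m (b=L-a=3/2):
  R_A = Pb²(3a+b)/L³ = (-8)·(3/2)²·(3·(9/2)+(3/2))/6³ = -5/4 kN
  M_A = Pab²/L² = (-8)·(9/2)·(3/2)²/6² = -9/4 kN·m
  R_B = Pa²(a+3b)/L³ = (-8)·(9/2)²·((9/2)+3·(3/2))/6³ = -27/4 kN
  M_B = -Pa²b/L² = -(-8)·(9/2)²·(3/2)/6² = 27/4 kN·m
Superposition: R_A = 57/4 kN, M_A = 75/4 kN·m, R_B = 107/4 kN, M_B = -93/4 kN·m

R_A = 57/4 kN, M_A = 75/4 kN·m, R_B = 107/4 kN, M_B = -93/4 kN·m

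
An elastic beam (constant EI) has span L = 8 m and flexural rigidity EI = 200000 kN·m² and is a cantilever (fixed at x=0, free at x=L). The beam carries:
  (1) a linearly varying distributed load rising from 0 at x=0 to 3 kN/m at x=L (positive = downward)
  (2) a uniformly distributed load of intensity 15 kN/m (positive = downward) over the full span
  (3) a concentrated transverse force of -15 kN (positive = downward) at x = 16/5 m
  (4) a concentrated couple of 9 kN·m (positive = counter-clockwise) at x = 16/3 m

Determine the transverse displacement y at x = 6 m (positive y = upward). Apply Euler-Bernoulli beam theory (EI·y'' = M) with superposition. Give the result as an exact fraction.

y(6) = -266771/10000000 m

Load 1 — triangular load w₀=3 kN/m (0→w₀ over full span):
  y_1 = (w₀Lx³/12-w₀L²x²/6-w₀x⁵/(120L))/EI = (3·8·6³/12-3·8²·6²/6-3·6⁵/(120·8))/200000 = -7443/2000000 m
Load 2 — uniform load w=15 kN/m over full span:
  y_2 = -wx²(x²-4Lx+6L²)/(24EI) = -15·6²·(6²-4·8·6+6·8²)/(24·200000) = -513/20000 m
Load 3 — point force P=-15 kN at a=16/5 m (b=L-a=24/5):
  y_3 = -Pa²(3x-a)/(6EI)  [x>a] = -(-15)·(16/5)²·(3·6-(16/5))/(6·200000) = 148/78125 m
Load 4 — applied couple M₀=9 kN·m at a=16/3 m (b=L-a=8/3):
  y_4 = M₀a(2x-a)/(2EI)  [x>a] = 9·(16/3)·(2·6-(16/3))/(2·200000) = 1/1250 m
Superposition: y = Σ y_i = -266771/10000000 m ≈ -0.026677 m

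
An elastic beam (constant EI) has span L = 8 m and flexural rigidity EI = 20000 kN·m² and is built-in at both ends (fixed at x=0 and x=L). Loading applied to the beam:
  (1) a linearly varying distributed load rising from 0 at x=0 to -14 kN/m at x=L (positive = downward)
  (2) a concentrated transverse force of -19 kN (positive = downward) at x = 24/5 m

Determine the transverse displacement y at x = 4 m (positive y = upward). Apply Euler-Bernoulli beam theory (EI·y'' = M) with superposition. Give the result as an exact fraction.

y(4) = 469/78125 m

Load 1 — triangular load w₀=-14 kN/m (0→w₀ over full span):
  y_1 = -w₀x²(L-x)²(x+2L)/(120LEI) = -(-14)·4²·(8-4)²·(4+2·8)/(120·8·20000) = 7/1875 m
Load 2 — point force P=-19 kN at a=24/5 m (b=L-a=16/5):
  y_2 = -Pb²x²(3aL-(3a+b)x)/(6L³EI)  [x≤a] = -(-19)·(16/5)²·4²·(3·(24/5)·8-(3·(24/5)+(16/5))·4)/(6·8³·20000) = 532/234375 m
Superposition: y = Σ y_i = 469/78125 m ≈ 0.006003 m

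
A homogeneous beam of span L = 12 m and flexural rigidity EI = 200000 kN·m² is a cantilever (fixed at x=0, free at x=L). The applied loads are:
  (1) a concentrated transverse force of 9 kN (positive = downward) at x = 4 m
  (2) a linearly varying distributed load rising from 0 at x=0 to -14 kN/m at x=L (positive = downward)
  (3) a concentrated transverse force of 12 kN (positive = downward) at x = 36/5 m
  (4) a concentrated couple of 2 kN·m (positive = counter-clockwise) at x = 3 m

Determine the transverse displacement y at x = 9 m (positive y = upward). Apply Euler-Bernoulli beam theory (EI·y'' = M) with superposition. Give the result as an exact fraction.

Load 1 — point force P=9 kN at a=4 m (b=L-a=8):
  y_1 = -Pa²(3x-a)/(6EI)  [x>a] = -9·4²·(3·9-4)/(6·200000) = -69/25000 m
Load 2 — triangular load w₀=-14 kN/m (0→w₀ over full span):
  y_2 = (w₀Lx³/12-w₀L²x²/6-w₀x⁵/(120L))/EI = ((-14)·12·9³/12-(-14)·12²·9²/6-(-14)·9⁵/(120·12))/200000 = 1406727/16000000 m
Load 3 — point force P=12 kN at a=36/5 m (b=L-a=24/5):
  y_3 = -Pa²(3x-a)/(6EI)  [x>a] = -12·(36/5)²·(3·9-(36/5))/(6·200000) = -8019/781250 m
Load 4 — applied couple M₀=2 kN·m at a=3 m (b=L-a=9):
  y_4 = M₀a(2x-a)/(2EI)  [x>a] = 2·3·(2·9-3)/(2·200000) = 9/40000 m
Superposition: y = Σ y_i = 30048447/400000000 m ≈ 0.075121 m

y(9) = 30048447/400000000 m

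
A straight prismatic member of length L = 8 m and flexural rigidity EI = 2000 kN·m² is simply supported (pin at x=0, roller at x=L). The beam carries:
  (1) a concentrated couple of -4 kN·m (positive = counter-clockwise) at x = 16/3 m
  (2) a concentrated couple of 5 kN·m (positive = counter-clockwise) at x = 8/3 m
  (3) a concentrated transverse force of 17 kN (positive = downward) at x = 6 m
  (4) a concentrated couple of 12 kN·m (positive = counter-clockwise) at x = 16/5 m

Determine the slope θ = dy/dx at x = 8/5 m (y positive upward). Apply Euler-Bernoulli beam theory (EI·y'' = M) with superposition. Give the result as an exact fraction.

Load 1 — applied couple M₀=-4 kN·m at a=16/3 m (b=L-a=8/3):
  θ_1 = (M₀x²/(2L)+C₁)/EI  [x≤a] with C₁=M₀(3b²-L²)/(6L)=32/9 = ((-4)·(8/5)²/(2·8)+(32/9))/2000 = 41/28125 rad
Load 2 — applied couple M₀=5 kN·m at a=8/3 m (b=L-a=16/3):
  θ_2 = (M₀x²/(2L)+C₁)/EI  [x≤a] with C₁=M₀(3b²-L²)/(6L)=20/9 = (5·(8/5)²/(2·8)+(20/9))/2000 = 17/11250 rad
Load 3 — point force P=17 kN at a=6 m (b=L-a=2):
  θ_3 = -Pb(L²-b²-3x²)/(6LEI)  [x≤a] = -17·2·(8²-2²-3·(8/5)²)/(6·8·2000) = -1853/100000 rad
Load 4 — applied couple M₀=12 kN·m at a=16/5 m (b=L-a=24/5):
  θ_4 = (M₀x²/(2L)+C₁)/EI  [x≤a] with C₁=M₀(3b²-L²)/(6L)=32/25 = (12·(8/5)²/(2·8)+(32/25))/2000 = 1/625 rad
Superposition: θ = Σ θ_i = -2513/180000 rad ≈ -0.013961 rad

θ(8/5) = -2513/180000 rad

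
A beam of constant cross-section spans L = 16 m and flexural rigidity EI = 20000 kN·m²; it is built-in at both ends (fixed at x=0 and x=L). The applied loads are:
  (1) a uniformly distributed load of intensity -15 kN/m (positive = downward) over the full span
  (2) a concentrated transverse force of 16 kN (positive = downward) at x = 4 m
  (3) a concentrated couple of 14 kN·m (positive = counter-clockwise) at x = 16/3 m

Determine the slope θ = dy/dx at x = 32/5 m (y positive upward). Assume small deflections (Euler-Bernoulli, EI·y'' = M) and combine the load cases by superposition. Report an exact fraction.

Load 1 — uniform load w=-15 kN/m over full span:
  θ_1 = -wx(L-x)(L-2x)/(12EI) = -(-15)·(32/5)·(16-(32/5))·(16-2·(32/5))/(12·20000) = 192/15625 rad
Load 2 — point force P=16 kN at a=4 m (b=L-a=12):
  θ_2 = Pa²(L-x)(2bL-(3b+a)(L-x))/(2L³EI)  [x>a] = 16·4²·(16-(32/5))·(2·12·16-(3·12+4)·(16-(32/5)))/(2·16³·20000) = 0 rad
Load 3 — applied couple M₀=14 kN·m at a=16/3 m (b=L-a=32/3):
  θ_3 = (R_Ax²/2 - M_Ax - M₀(x-a))/EI  [x>a] with R_A=7/6, M_A=0 = ((7/6)·(32/5)²/2 - 0·(32/5) - 14·((32/5)-(16/3)))/20000 = 7/15625 rad
Superposition: θ = Σ θ_i = 199/15625 rad ≈ 0.012736 rad

θ(32/5) = 199/15625 rad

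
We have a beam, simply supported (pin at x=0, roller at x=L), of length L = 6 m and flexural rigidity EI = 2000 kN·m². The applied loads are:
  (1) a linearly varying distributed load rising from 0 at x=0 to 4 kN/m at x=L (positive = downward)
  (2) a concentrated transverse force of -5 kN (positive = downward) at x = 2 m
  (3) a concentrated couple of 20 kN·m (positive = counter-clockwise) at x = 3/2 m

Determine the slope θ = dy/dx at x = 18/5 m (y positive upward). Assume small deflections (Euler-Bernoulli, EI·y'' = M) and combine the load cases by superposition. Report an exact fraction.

θ(18/5) = -141401/45000000 rad

Load 1 — triangular load w₀=4 kN/m (0→w₀ over full span):
  θ_1 = -w₀(7L⁴-30L²x²+15x⁴)/(360LEI) = -4·(7·6⁴-30·6²·(18/5)²+15·(18/5)⁴)/(360·6·2000) = 174/78125 rad
Load 2 — point force P=-5 kN at a=2 m (b=L-a=4):
  θ_2 = -Pa(2L²-6Lx+3x²+a²)/(6LEI)  [x>a] = -(-5)·2·(2·6²-6·6·(18/5)+3·(18/5)²+2²)/(6·6·2000) = -23/11250 rad
Load 3 — applied couple M₀=20 kN·m at a=3/2 m (b=L-a=9/2):
  θ_3 = (M₀x²/(2L)-M₀(x-a)+C₁)/EI  [x>a] with C₁=M₀(3b²-L²)/(6L)=55/4 = (20·(18/5)²/(2·6)-20·((18/5)-(3/2))+(55/4))/2000 = -133/40000 rad
Superposition: θ = Σ θ_i = -141401/45000000 rad ≈ -0.003142 rad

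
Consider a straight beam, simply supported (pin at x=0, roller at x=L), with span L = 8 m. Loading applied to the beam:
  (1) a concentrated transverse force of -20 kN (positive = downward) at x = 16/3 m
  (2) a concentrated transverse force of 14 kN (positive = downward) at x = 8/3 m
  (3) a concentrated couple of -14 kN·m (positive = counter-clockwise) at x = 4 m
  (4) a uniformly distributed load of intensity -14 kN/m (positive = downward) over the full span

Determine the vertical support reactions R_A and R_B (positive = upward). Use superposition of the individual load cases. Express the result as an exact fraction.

Load 1 — point force P=-20 kN at a=16/3 m (b=L-a=8/3):
  R_A = Pb/L = (-20)·(8/3)/8 = -20/3 kN
  R_B = Pa/L = (-20)·(16/3)/8 = -40/3 kN
Load 2 — point force P=14 kN at a=8/3 m (b=L-a=16/3):
  R_A = Pb/L = 14·(16/3)/8 = 28/3 kN
  R_B = Pa/L = 14·(8/3)/8 = 14/3 kN
Load 3 — applied couple M₀=-14 kN·m at a=4 m (b=L-a=4):
  R_A = M₀/L = (-14)/8 = -7/4 kN
  R_B = -M₀/L = -(-14)/8 = 7/4 kN
Load 4 — uniform load w=-14 kN/m over full span:
  R_A = wL/2 = (-14)·8/2 = -56 kN
  R_B = wL/2 = (-14)·8/2 = -56 kN
Superposition: R_A = -661/12 kN, R_B = -755/12 kN

R_A = -661/12 kN, R_B = -755/12 kN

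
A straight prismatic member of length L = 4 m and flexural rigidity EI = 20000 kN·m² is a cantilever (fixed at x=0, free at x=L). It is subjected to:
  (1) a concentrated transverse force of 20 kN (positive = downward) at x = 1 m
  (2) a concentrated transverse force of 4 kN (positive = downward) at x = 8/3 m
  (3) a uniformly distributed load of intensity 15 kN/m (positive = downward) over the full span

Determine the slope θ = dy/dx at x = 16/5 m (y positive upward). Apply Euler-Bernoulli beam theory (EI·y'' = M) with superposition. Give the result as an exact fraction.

θ(16/5) = -20581/2250000 rad

Load 1 — point force P=20 kN at a=1 m (b=L-a=3):
  θ_1 = -Pa²/(2EI)  [x>a] = -20·1²/(2·20000) = -1/2000 rad
Load 2 — point force P=4 kN at a=8/3 m (b=L-a=4/3):
  θ_2 = -Pa²/(2EI)  [x>a] = -4·(8/3)²/(2·20000) = -4/5625 rad
Load 3 — uniform load w=15 kN/m over full span:
  θ_3 = -wx(x²-3Lx+3L²)/(6EI) = -15·(16/5)·((16/5)²-3·4·(16/5)+3·4²)/(6·20000) = -124/15625 rad
Superposition: θ = Σ θ_i = -20581/2250000 rad ≈ -0.009147 rad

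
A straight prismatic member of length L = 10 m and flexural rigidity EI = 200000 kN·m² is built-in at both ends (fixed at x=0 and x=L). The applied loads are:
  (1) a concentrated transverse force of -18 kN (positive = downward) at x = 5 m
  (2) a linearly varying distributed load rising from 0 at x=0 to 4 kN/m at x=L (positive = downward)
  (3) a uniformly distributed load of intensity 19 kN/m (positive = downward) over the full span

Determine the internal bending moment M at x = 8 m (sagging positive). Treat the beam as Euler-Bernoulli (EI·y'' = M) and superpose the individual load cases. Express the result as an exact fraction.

M(8) = -13/10 kN·m

Load 1 — point force P=-18 kN at a=5 m (b=L-a=5):
  M_1 = Pa²(a+3b)(L-x)/L³ - Pa²b/L²  [x>a] = (-18)·5²·(5+3·5)·(10-8)/10³ - (-18)·5²·5/10² = 9/2 kN·m
Load 2 — triangular load w₀=4 kN/m (0→w₀ over full span):
  M_2 = 3w₀Lx/20 - w₀L²/30 - w₀x³/(6L) = 3·4·10·8/20 - 4·10²/30 - 4·8³/(6·10) = 8/15 kN·m
Load 3 — uniform load w=19 kN/m over full span:
  M_3 = wLx/2 - wL²/12 - wx²/2 = 19·10·8/2 - 19·10²/12 - 19·8²/2 = -19/3 kN·m
Superposition: M = Σ M_i = -13/10 kN·m ≈ -1.300000 kN·m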